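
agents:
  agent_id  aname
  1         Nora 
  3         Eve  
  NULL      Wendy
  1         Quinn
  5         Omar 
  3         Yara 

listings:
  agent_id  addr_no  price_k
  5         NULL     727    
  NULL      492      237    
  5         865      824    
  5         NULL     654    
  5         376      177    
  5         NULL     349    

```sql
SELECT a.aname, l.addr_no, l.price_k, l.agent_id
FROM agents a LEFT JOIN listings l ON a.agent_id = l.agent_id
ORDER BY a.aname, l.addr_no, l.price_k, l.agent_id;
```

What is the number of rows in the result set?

10

LEFT JOIN keeps every row from `agents`; unmatched rows get NULL for `listings`'s columns.
Matching on a.agent_id = l.agent_id. A NULL in a compared column never satisfies the condition.
- a row (agent_id=1): no match → kept, l columns NULL.
- a row (agent_id=3): no match → kept, l columns NULL.
- a row (agent_id=NULL): no match → kept, l columns NULL.
- a row (agent_id=1): no match → kept, l columns NULL.
- a row (agent_id=5): matches 5 l row(s) → 5 output row(s).
- a row (agent_id=3): no match → kept, l columns NULL.
Total: 5 matched + 5 padded = 10 rows.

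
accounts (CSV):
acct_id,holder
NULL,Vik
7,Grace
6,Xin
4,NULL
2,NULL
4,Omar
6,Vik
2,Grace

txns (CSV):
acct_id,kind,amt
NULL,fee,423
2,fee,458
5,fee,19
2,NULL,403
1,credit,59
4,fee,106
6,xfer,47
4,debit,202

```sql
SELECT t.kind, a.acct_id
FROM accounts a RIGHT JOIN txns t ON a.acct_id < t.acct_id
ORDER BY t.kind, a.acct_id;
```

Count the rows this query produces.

16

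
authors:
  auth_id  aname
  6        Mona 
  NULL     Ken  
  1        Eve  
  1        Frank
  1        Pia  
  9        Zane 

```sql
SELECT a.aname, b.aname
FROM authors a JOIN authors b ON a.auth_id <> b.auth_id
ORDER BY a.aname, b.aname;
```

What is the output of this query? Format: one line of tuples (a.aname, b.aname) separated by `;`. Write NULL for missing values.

INNER JOIN keeps only pairs where the ON condition holds.
Matching on a.auth_id <> b.auth_id. A NULL in a compared column never satisfies the condition.
- a (auth_id=6) pairs with 4 row(s) of b.
- a (auth_id=NULL) has no partner → excluded.
- a (auth_id=1) pairs with 2 row(s) of b.
- a (auth_id=1) pairs with 2 row(s) of b.
- a (auth_id=1) pairs with 2 row(s) of b.
- a (auth_id=9) pairs with 4 row(s) of b.

(Eve, Mona); (Eve, Zane); (Frank, Mona); (Frank, Zane); (Mona, Eve); (Mona, Frank); (Mona, Pia); (Mona, Zane); (Pia, Mona); (Pia, Zane); (Zane, Eve); (Zane, Frank); (Zane, Mona); (Zane, Pia)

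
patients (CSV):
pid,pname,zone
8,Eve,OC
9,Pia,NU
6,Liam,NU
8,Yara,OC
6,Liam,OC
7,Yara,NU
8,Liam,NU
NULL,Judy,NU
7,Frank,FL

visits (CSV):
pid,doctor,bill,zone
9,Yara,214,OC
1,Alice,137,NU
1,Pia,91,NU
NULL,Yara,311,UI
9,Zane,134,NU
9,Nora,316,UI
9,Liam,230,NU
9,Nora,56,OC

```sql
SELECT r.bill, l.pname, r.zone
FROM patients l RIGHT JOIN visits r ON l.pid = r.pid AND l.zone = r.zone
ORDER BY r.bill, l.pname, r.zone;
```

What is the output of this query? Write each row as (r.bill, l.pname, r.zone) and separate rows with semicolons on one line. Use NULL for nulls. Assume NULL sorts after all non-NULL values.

RIGHT JOIN keeps every row from `visits`; unmatched rows get NULL for `patients`'s columns.
Matching on l.pid = r.pid AND l.zone = r.zone. A NULL in a compared column never satisfies the condition.
- pid=8, zone=OC: no matching r row.
- pid=9, zone=NU: 2 matching r row(s), so 2 row(s) emitted.
- pid=6, zone=NU: no matching r row.
- pid=8, zone=OC: no matching r row.
- pid=6, zone=OC: no matching r row.
- pid=7, zone=NU: no matching r row.
- pid=8, zone=NU: no matching r row.
- pid=NULL, zone=NU: no matching r row.
- pid=7, zone=FL: no matching r row.
- plus 6 unmatched r row(s), each kept with NULL l columns.
After projecting and ordering:
r.bill | l.pname | r.zone
56 | NULL | OC
91 | NULL | NU
134 | Pia | NU
137 | NULL | NU
214 | NULL | OC
230 | Pia | NU
311 | NULL | UI
316 | NULL | UI

(56, NULL, OC); (91, NULL, NU); (134, Pia, NU); (137, NULL, NU); (214, NULL, OC); (230, Pia, NU); (311, NULL, UI); (316, NULL, UI)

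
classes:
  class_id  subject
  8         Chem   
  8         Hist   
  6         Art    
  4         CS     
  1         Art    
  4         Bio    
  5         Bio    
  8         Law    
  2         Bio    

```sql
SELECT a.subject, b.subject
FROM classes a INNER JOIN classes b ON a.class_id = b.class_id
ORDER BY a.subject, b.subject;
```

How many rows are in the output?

INNER JOIN keeps only pairs where the ON condition holds.
Matching on a.class_id = b.class_id.
Matched pairs: 17.
Total: 17 rows.

17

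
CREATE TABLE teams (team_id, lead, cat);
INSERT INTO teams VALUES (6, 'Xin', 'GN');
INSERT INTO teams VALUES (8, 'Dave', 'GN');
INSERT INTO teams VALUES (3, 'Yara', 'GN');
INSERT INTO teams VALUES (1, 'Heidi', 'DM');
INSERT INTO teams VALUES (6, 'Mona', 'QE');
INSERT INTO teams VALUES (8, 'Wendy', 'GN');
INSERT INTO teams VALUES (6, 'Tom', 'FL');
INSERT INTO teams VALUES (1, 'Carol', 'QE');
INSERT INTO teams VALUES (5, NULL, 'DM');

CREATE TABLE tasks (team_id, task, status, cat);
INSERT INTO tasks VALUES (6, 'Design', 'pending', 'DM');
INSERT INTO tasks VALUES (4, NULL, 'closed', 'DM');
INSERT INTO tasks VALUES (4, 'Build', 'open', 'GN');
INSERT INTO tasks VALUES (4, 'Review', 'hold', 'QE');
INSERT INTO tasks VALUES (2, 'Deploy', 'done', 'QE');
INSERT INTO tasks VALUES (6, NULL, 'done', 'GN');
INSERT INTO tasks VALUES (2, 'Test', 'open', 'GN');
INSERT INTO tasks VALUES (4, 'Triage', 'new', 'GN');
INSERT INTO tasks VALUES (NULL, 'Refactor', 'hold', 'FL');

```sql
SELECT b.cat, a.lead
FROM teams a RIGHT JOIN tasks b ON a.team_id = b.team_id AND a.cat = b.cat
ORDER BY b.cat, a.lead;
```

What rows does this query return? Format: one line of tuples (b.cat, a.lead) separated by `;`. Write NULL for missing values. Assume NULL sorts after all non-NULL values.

RIGHT JOIN keeps every row from `tasks`; unmatched rows get NULL for `teams`'s columns.
Matching on a.team_id = b.team_id AND a.cat = b.cat. A NULL in a compared column never satisfies the condition.
Matched pairs: 1; unmatched b rows kept: 8.

(DM, NULL); (DM, NULL); (FL, NULL); (GN, Xin); (GN, NULL); (GN, NULL); (GN, NULL); (QE, NULL); (QE, NULL)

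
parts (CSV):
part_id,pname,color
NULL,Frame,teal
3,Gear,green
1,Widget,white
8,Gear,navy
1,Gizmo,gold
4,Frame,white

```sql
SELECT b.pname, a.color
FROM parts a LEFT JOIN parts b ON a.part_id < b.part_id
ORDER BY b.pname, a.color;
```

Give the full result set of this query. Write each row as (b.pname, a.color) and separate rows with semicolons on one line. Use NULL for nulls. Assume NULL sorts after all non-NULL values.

(Frame, gold); (Frame, green); (Frame, white); (Gear, gold); (Gear, gold); (Gear, green); (Gear, white); (Gear, white); (Gear, white); (NULL, navy); (NULL, teal)

LEFT JOIN keeps every row from `parts a`; unmatched rows get NULL for `parts b`'s columns.
Matching on a.part_id < b.part_id. A NULL in a compared column never satisfies the condition.
Matched pairs: 9; unmatched a rows kept: 2.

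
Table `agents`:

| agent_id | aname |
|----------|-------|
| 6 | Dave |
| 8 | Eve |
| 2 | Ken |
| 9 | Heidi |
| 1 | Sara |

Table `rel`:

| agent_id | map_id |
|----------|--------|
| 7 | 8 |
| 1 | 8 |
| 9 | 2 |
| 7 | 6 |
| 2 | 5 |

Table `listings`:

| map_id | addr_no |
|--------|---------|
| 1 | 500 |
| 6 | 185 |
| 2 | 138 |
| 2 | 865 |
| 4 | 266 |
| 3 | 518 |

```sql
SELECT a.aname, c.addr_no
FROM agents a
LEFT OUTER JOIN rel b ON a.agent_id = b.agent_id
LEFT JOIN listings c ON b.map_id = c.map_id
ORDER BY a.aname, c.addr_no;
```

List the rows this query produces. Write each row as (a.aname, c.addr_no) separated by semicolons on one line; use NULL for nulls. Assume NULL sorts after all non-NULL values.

(Dave, NULL); (Eve, NULL); (Heidi, 138); (Heidi, 865); (Ken, NULL); (Sara, NULL)

Evaluate left to right. First `agents a LEFT JOIN rel b` on agent_id: 5 row(s).
Then LEFT JOIN `listings c` on map_id: each of those 5 rows is kept; rows whose b.map_id has no match in c get NULL for c's columns.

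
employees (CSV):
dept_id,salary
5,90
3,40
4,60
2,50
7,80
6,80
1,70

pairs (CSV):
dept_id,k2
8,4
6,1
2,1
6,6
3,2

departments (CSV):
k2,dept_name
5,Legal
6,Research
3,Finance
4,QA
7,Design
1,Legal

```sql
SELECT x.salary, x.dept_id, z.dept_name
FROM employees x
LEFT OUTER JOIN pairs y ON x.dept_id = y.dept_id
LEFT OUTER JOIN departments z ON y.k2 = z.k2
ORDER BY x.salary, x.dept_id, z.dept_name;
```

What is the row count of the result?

8

Evaluate left to right. First `employees x LEFT JOIN pairs y` on dept_id: 8 row(s).
Then LEFT JOIN `departments z` on k2: each of those 8 rows is kept; rows whose y.k2 has no match in z get NULL for z's columns.
Result: 8 row(s).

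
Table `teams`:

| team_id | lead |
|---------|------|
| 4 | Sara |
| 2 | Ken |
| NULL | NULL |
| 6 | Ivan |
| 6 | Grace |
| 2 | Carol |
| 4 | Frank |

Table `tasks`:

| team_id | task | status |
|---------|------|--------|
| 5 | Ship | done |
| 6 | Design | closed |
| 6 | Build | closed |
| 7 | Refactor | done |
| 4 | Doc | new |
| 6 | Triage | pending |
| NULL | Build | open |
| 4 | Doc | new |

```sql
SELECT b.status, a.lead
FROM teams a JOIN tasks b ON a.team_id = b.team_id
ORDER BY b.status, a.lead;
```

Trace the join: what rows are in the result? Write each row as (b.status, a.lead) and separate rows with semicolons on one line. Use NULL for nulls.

(closed, Grace); (closed, Grace); (closed, Ivan); (closed, Ivan); (new, Frank); (new, Frank); (new, Sara); (new, Sara); (pending, Grace); (pending, Ivan)

INNER JOIN keeps only pairs where the ON condition holds.
Matching on a.team_id = b.team_id. A NULL in a compared column never satisfies the condition.
- a (team_id=4) pairs with 2 row(s) of b.
- a (team_id=2) has no partner → excluded.
- a (team_id=NULL) has no partner → excluded.
- a (team_id=6) pairs with 3 row(s) of b.
- a (team_id=6) pairs with 3 row(s) of b.
- a (team_id=2) has no partner → excluded.
- a (team_id=4) pairs with 2 row(s) of b.
After projecting and ordering:
b.status | a.lead
closed | Grace
closed | Grace
closed | Ivan
closed | Ivan
new | Frank
new | Frank
new | Sara
new | Sara
pending | Grace
pending | Ivan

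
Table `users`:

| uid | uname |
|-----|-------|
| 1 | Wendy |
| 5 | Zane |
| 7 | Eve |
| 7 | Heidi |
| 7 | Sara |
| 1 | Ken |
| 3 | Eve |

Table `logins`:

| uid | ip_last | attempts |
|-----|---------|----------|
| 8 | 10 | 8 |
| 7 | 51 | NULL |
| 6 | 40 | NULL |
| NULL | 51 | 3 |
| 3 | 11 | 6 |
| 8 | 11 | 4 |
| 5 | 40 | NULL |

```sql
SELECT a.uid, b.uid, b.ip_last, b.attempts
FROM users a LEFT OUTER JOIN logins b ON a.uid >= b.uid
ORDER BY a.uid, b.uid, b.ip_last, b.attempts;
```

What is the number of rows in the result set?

LEFT JOIN keeps every row from `users`; unmatched rows get NULL for `logins`'s columns.
Matching on a.uid >= b.uid. A NULL in a compared column never satisfies the condition.
Matched pairs: 15; unmatched a rows kept: 2.
Total: 15 matched + 2 padded = 17 rows.

17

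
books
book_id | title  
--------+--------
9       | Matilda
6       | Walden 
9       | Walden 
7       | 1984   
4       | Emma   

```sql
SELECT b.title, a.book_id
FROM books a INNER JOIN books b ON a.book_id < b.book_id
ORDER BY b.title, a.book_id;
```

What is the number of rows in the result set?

9

INNER JOIN keeps only pairs where the ON condition holds.
Matching on a.book_id < b.book_id.
- book_id=9: no matching b row, dropped.
- book_id=6: 3 matching b row(s), so 3 row(s) emitted.
- book_id=9: no matching b row, dropped.
- book_id=7: 2 matching b row(s), so 2 row(s) emitted.
- book_id=4: 4 matching b row(s), so 4 row(s) emitted.
Total: 9 rows.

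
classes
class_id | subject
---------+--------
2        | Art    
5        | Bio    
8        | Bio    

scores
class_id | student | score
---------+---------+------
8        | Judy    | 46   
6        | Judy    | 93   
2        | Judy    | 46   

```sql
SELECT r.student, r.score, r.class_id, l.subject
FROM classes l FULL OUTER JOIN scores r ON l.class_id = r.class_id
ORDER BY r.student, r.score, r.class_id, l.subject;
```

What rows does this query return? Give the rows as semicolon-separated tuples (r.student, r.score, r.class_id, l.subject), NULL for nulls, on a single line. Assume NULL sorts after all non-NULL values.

(Judy, 46, 2, Art); (Judy, 46, 8, Bio); (Judy, 93, 6, NULL); (NULL, NULL, NULL, Bio)

FULL OUTER JOIN keeps every row from both sides; unmatched rows get NULL for the other side's columns.
Matching on l.class_id = r.class_id.
Matched pairs: 2; unmatched l rows kept: 1; unmatched r rows kept: 1.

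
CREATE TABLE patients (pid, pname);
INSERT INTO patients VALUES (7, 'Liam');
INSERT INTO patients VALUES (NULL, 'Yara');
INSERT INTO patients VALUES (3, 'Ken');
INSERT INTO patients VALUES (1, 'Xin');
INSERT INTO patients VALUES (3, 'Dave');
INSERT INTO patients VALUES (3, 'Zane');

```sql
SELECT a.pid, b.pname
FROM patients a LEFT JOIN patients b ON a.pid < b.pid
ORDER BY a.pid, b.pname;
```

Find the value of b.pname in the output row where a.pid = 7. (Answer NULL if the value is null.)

LEFT JOIN keeps every row from `patients a`; unmatched rows get NULL for `patients b`'s columns.
Matching on a.pid < b.pid. A NULL in a compared column never satisfies the condition.
- a row (pid=7): no match → kept, b columns NULL.
- a row (pid=NULL): no match → kept, b columns NULL.
- a row (pid=3): matches 1 b row(s) → 1 output row(s).
- a row (pid=1): matches 4 b row(s) → 4 output row(s).
- a row (pid=3): matches 1 b row(s) → 1 output row(s).
- a row (pid=3): matches 1 b row(s) → 1 output row(s).

NULL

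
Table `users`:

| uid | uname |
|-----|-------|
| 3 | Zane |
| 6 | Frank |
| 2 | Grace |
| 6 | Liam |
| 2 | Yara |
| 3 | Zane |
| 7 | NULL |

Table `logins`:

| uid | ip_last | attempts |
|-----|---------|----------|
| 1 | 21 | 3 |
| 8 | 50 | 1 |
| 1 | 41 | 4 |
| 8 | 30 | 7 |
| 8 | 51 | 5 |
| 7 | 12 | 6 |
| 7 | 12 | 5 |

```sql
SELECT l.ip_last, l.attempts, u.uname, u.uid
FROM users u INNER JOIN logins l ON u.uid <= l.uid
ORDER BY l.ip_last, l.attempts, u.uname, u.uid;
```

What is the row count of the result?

35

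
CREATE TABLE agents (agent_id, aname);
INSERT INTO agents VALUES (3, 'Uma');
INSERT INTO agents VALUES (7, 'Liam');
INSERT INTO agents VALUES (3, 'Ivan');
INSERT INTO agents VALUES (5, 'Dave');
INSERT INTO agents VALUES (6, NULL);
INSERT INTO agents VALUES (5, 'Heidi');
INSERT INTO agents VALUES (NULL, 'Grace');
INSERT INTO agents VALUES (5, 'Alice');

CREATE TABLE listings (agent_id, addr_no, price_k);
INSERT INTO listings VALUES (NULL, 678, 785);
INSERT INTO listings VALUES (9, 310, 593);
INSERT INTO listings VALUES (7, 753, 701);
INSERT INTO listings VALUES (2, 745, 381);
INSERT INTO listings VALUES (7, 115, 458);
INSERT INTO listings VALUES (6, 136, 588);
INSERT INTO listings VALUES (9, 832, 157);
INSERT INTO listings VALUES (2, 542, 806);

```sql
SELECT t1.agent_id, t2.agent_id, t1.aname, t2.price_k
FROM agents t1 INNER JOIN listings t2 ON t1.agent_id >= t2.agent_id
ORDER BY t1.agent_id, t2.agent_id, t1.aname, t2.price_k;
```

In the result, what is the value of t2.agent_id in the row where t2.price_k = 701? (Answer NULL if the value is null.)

7

INNER JOIN keeps only pairs where the ON condition holds.
Matching on t1.agent_id >= t2.agent_id. A NULL in a compared column never satisfies the condition.
Matched pairs: 18.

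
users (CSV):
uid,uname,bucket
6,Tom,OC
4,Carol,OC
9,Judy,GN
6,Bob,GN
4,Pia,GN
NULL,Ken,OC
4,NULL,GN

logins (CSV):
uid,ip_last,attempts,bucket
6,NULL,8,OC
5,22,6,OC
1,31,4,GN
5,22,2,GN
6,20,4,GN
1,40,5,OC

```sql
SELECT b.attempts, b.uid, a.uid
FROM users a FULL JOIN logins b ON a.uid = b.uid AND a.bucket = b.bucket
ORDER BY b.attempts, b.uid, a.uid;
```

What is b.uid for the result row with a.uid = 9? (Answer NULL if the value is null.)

NULL

FULL OUTER JOIN keeps every row from both sides; unmatched rows get NULL for the other side's columns.
Matching on a.uid = b.uid AND a.bucket = b.bucket. A NULL in a compared column never satisfies the condition.
- a row (uid=6, bucket=OC): matches 1 b row(s) → 1 output row(s).
- a row (uid=4, bucket=OC): no match → kept, b columns NULL.
- a row (uid=9, bucket=GN): no match → kept, b columns NULL.
- a row (uid=6, bucket=GN): matches 1 b row(s) → 1 output row(s).
- a row (uid=4, bucket=GN): no match → kept, b columns NULL.
- a row (uid=NULL, bucket=OC): no match → kept, b columns NULL.
- a row (uid=4, bucket=GN): no match → kept, b columns NULL.
- 4 row(s) from b found no a partner → padded with NULL.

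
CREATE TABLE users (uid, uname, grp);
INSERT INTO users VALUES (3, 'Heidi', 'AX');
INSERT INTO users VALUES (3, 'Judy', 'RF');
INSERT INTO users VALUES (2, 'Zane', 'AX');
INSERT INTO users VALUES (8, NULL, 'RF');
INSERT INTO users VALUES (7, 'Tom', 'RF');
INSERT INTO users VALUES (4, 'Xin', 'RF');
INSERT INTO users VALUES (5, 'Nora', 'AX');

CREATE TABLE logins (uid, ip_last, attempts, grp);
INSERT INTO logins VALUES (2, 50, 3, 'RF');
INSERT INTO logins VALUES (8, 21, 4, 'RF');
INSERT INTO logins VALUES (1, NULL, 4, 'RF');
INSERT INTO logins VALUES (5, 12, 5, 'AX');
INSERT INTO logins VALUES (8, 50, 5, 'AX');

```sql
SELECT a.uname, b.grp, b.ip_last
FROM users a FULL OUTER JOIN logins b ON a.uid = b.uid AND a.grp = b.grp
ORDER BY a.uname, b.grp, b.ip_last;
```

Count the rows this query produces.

10

FULL OUTER JOIN keeps every row from both sides; unmatched rows get NULL for the other side's columns.
Matching on a.uid = b.uid AND a.grp = b.grp.
- a (uid=3, grp=AX) has no partner → padded with NULL.
- a (uid=3, grp=RF) has no partner → padded with NULL.
- a (uid=2, grp=AX) has no partner → padded with NULL.
- a (uid=8, grp=RF) pairs with 1 row(s) of b.
- a (uid=7, grp=RF) has no partner → padded with NULL.
- a (uid=4, grp=RF) has no partner → padded with NULL.
- a (uid=5, grp=AX) pairs with 1 row(s) of b.
- 3 row(s) from b found no a partner → padded with NULL.
Total: 2 matched + 8 padded = 10 rows.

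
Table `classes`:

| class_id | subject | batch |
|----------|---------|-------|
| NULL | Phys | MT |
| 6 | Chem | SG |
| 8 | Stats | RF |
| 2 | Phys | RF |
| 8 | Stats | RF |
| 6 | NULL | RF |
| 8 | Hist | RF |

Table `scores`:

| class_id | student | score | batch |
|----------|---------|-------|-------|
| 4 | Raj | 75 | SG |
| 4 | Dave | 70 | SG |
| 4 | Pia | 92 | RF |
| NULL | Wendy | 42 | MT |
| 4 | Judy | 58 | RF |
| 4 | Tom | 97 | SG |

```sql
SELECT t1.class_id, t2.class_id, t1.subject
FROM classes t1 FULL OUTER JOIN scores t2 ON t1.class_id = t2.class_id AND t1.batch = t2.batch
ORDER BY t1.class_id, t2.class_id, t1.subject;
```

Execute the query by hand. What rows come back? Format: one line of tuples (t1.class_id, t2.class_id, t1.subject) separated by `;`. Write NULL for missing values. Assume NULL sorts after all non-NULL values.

(2, NULL, Phys); (6, NULL, Chem); (6, NULL, NULL); (8, NULL, Hist); (8, NULL, Stats); (8, NULL, Stats); (NULL, 4, NULL); (NULL, 4, NULL); (NULL, 4, NULL); (NULL, 4, NULL); (NULL, 4, NULL); (NULL, NULL, Phys); (NULL, NULL, NULL)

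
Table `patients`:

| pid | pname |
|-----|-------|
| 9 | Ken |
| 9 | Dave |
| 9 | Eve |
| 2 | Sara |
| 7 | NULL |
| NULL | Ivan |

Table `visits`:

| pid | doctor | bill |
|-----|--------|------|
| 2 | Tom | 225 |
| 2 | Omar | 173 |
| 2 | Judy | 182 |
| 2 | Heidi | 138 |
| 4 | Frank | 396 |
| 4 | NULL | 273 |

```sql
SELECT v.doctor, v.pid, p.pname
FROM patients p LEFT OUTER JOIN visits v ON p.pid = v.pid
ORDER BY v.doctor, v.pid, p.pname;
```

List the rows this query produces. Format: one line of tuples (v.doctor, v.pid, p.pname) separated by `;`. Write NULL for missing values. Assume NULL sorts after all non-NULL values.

LEFT JOIN keeps every row from `patients`; unmatched rows get NULL for `visits`'s columns.
Matching on p.pid = v.pid. A NULL in a compared column never satisfies the condition.
Matched pairs: 4; unmatched p rows kept: 5.

(Heidi, 2, Sara); (Judy, 2, Sara); (Omar, 2, Sara); (Tom, 2, Sara); (NULL, NULL, Dave); (NULL, NULL, Eve); (NULL, NULL, Ivan); (NULL, NULL, Ken); (NULL, NULL, NULL)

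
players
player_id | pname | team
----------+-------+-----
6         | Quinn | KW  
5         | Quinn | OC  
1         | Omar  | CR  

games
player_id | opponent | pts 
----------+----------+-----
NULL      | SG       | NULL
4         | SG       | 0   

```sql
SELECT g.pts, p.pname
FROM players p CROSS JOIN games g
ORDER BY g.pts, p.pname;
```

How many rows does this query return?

6

CROSS JOIN pairs every row of `players` with every row of `games`: 3 × 2 = 6 rows.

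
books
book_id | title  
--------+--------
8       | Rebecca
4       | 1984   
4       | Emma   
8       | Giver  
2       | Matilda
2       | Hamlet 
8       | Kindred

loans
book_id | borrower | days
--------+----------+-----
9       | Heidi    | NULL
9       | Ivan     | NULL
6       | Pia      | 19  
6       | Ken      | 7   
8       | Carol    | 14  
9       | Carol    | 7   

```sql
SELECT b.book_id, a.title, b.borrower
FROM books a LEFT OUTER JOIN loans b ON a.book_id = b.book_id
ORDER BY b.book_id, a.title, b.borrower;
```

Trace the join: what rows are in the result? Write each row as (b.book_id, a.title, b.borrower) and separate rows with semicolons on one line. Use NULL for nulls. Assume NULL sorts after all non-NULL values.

LEFT JOIN keeps every row from `books`; unmatched rows get NULL for `loans`'s columns.
Matching on a.book_id = b.book_id.
- book_id=8: 1 matching b row(s), so 1 row(s) emitted.
- book_id=4: no b row matches, row kept with b columns NULL.
- book_id=4: no b row matches, row kept with b columns NULL.
- book_id=8: 1 matching b row(s), so 1 row(s) emitted.
- book_id=2: no b row matches, row kept with b columns NULL.
- book_id=2: no b row matches, row kept with b columns NULL.
- book_id=8: 1 matching b row(s), so 1 row(s) emitted.
After projecting and ordering:
b.book_id | a.title | b.borrower
8 | Giver | Carol
8 | Kindred | Carol
8 | Rebecca | Carol
NULL | 1984 | NULL
NULL | Emma | NULL
NULL | Hamlet | NULL
NULL | Matilda | NULL

(8, Giver, Carol); (8, Kindred, Carol); (8, Rebecca, Carol); (NULL, 1984, NULL); (NULL, Emma, NULL); (NULL, Hamlet, NULL); (NULL, Matilda, NULL)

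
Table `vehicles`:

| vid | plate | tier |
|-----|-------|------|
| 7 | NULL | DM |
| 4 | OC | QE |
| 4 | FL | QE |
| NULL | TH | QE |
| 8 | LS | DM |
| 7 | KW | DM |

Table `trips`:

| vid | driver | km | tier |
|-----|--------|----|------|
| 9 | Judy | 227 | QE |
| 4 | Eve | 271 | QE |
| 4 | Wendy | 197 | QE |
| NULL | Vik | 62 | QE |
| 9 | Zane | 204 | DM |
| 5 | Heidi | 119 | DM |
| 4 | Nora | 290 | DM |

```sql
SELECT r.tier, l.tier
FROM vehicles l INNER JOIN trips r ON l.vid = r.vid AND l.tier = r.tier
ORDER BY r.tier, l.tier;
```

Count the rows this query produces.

4

INNER JOIN keeps only pairs where the ON condition holds.
Matching on l.vid = r.vid AND l.tier = r.tier. A NULL in a compared column never satisfies the condition.
- l row (vid=7, tier=DM): no match → dropped.
- l row (vid=4, tier=QE): matches 2 r row(s) → 2 output row(s).
- l row (vid=4, tier=QE): matches 2 r row(s) → 2 output row(s).
- l row (vid=NULL, tier=QE): no match → dropped.
- l row (vid=8, tier=DM): no match → dropped.
- l row (vid=7, tier=DM): no match → dropped.
Total: 4 rows.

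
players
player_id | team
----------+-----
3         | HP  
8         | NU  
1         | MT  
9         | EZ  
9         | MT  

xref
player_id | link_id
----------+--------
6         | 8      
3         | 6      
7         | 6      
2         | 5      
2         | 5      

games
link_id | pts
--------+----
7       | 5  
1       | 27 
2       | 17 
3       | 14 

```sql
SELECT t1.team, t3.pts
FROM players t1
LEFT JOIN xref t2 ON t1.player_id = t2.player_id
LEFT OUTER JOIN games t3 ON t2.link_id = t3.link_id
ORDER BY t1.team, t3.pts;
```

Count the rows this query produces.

5

Step 1 — t1 LEFT JOIN t2 on player_id → 5 row(s).
Then LEFT JOIN `games t3` on link_id: each of those 5 rows is kept; rows whose t2.link_id has no match in t3 get NULL for t3's columns.
Result: 5 row(s).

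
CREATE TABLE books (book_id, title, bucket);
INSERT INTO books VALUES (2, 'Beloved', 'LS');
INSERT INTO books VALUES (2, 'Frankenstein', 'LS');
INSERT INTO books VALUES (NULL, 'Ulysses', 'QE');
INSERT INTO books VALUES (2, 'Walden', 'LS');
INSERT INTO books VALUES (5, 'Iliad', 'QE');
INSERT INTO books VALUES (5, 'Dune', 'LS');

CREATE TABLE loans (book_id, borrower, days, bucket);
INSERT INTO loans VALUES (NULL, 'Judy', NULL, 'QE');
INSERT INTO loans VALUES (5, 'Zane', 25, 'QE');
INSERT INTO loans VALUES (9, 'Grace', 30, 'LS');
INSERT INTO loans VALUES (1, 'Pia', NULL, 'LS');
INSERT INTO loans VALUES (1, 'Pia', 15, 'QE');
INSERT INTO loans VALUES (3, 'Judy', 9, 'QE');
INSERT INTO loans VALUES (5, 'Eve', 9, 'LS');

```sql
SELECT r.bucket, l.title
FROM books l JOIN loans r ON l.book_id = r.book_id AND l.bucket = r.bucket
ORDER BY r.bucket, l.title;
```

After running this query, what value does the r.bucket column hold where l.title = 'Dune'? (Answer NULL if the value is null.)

INNER JOIN keeps only pairs where the ON condition holds.
Matching on l.book_id = r.book_id AND l.bucket = r.bucket. A NULL in a compared column never satisfies the condition.
Matched pairs: 2.

LS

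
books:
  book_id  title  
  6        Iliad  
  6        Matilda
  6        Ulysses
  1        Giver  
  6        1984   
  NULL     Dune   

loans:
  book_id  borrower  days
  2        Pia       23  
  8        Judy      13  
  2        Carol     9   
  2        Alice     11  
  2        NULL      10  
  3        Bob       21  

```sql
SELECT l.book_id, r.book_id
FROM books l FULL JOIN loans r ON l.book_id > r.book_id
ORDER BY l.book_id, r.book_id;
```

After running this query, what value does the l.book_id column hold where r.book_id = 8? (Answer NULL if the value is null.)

FULL OUTER JOIN keeps every row from both sides; unmatched rows get NULL for the other side's columns.
Matching on l.book_id > r.book_id. A NULL in a compared column never satisfies the condition.
- l[0] book_id=6 → 5 match(es) in r → 5 row(s).
- l[1] book_id=6 → 5 match(es) in r → 5 row(s).
- l[2] book_id=6 → 5 match(es) in r → 5 row(s).
- l[3] book_id=1 → no match; kept with NULLs on the r side.
- l[4] book_id=6 → 5 match(es) in r → 5 row(s).
- l[5] book_id=NULL → no match; kept with NULLs on the r side.
- plus 1 unmatched r row(s), each kept with NULL l columns.

NULL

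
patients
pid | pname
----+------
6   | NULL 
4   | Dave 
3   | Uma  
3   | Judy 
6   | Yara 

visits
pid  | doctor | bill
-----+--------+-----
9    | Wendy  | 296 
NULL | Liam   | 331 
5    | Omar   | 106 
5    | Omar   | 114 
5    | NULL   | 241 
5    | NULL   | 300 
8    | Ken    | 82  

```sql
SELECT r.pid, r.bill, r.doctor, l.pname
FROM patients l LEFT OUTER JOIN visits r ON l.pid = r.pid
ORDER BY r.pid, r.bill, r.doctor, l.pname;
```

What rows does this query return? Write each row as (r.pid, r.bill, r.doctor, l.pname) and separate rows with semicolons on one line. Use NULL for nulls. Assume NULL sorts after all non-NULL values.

(NULL, NULL, NULL, Dave); (NULL, NULL, NULL, Judy); (NULL, NULL, NULL, Uma); (NULL, NULL, NULL, Yara); (NULL, NULL, NULL, NULL)

LEFT JOIN keeps every row from `patients`; unmatched rows get NULL for `visits`'s columns.
Matching on l.pid = r.pid. A NULL in a compared column never satisfies the condition.
Matched pairs: 0; unmatched l rows kept: 5.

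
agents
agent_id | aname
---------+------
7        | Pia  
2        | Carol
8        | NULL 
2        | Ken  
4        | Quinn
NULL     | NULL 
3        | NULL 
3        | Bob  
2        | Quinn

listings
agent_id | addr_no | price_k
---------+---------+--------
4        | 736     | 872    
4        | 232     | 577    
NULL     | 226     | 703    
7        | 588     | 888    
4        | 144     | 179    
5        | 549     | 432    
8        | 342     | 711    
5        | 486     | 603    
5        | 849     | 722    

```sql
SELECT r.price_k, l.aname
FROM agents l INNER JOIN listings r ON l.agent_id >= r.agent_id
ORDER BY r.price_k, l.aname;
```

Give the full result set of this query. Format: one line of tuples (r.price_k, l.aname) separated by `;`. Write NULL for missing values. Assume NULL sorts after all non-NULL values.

(179, Pia); (179, Quinn); (179, NULL); (432, Pia); (432, NULL); (577, Pia); (577, Quinn); (577, NULL); (603, Pia); (603, NULL); (711, NULL); (722, Pia); (722, NULL); (872, Pia); (872, Quinn); (872, NULL); (888, Pia); (888, NULL)

INNER JOIN keeps only pairs where the ON condition holds.
Matching on l.agent_id >= r.agent_id. A NULL in a compared column never satisfies the condition.
Matched pairs: 18.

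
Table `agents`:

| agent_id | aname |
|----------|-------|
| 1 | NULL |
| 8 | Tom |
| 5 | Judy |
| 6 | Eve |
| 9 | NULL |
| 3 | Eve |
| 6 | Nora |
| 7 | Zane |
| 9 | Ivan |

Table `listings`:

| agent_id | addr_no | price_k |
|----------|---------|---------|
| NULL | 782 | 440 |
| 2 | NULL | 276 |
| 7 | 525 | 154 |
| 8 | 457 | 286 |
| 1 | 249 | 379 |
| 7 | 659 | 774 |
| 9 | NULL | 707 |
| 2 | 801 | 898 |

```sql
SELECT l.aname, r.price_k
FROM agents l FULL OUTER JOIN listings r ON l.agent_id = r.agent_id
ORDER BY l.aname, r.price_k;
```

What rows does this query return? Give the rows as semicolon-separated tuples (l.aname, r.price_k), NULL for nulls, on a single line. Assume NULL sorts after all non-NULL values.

FULL OUTER JOIN keeps every row from both sides; unmatched rows get NULL for the other side's columns.
Matching on l.agent_id = r.agent_id. A NULL in a compared column never satisfies the condition.
Matched pairs: 6; unmatched l rows kept: 4; unmatched r rows kept: 3.

(Eve, NULL); (Eve, NULL); (Ivan, 707); (Judy, NULL); (Nora, NULL); (Tom, 286); (Zane, 154); (Zane, 774); (NULL, 276); (NULL, 379); (NULL, 440); (NULL, 707); (NULL, 898)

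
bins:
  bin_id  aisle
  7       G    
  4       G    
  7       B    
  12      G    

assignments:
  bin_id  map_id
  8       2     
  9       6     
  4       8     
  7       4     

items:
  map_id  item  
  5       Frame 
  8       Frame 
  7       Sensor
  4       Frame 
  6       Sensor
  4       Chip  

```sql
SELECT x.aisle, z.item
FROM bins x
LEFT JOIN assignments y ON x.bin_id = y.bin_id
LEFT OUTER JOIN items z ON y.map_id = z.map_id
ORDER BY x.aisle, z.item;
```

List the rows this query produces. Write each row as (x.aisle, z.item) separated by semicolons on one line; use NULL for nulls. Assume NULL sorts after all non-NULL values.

Evaluate left to right. First `bins x LEFT JOIN assignments y` on bin_id: 4 row(s).
Then LEFT JOIN `items z` on map_id: each of those 4 rows is kept; rows whose y.map_id has no match in z get NULL for z's columns.

(B, Chip); (B, Frame); (G, Chip); (G, Frame); (G, Frame); (G, NULL)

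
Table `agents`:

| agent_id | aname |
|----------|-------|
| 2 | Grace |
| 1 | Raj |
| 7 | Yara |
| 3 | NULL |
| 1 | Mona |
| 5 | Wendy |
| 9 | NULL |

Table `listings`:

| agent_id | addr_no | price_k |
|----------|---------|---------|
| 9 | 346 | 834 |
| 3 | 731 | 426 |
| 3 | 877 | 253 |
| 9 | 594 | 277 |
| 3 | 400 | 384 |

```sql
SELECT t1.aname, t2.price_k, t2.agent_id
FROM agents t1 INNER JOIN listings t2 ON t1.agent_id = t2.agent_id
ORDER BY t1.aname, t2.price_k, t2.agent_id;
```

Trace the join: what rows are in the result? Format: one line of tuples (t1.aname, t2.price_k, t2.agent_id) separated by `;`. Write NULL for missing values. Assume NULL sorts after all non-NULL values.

INNER JOIN keeps only pairs where the ON condition holds.
Matching on t1.agent_id = t2.agent_id.
- t1 row (agent_id=2): no match → dropped.
- t1 row (agent_id=1): no match → dropped.
- t1 row (agent_id=7): no match → dropped.
- t1 row (agent_id=3): matches 3 t2 row(s) → 3 output row(s).
- t1 row (agent_id=1): no match → dropped.
- t1 row (agent_id=5): no match → dropped.
- t1 row (agent_id=9): matches 2 t2 row(s) → 2 output row(s).
After projecting and ordering:
t1.aname | t2.price_k | t2.agent_id
NULL | 253 | 3
NULL | 277 | 9
NULL | 384 | 3
NULL | 426 | 3
NULL | 834 | 9

(NULL, 253, 3); (NULL, 277, 9); (NULL, 384, 3); (NULL, 426, 3); (NULL, 834, 9)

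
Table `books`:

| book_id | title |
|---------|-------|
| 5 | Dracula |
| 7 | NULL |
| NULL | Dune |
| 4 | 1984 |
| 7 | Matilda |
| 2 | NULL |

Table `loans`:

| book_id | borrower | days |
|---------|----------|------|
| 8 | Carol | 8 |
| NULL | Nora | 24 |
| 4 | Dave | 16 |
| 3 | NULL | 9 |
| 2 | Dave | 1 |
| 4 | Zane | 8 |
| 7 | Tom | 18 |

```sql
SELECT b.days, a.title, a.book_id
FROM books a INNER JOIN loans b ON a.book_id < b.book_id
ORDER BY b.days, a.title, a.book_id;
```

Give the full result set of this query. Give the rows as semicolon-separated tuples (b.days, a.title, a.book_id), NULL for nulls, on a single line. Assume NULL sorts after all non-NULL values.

(8, 1984, 4); (8, Dracula, 5); (8, Matilda, 7); (8, NULL, 2); (8, NULL, 2); (8, NULL, 7); (9, NULL, 2); (16, NULL, 2); (18, 1984, 4); (18, Dracula, 5); (18, NULL, 2)

INNER JOIN keeps only pairs where the ON condition holds.
Matching on a.book_id < b.book_id. A NULL in a compared column never satisfies the condition.
Matched pairs: 11.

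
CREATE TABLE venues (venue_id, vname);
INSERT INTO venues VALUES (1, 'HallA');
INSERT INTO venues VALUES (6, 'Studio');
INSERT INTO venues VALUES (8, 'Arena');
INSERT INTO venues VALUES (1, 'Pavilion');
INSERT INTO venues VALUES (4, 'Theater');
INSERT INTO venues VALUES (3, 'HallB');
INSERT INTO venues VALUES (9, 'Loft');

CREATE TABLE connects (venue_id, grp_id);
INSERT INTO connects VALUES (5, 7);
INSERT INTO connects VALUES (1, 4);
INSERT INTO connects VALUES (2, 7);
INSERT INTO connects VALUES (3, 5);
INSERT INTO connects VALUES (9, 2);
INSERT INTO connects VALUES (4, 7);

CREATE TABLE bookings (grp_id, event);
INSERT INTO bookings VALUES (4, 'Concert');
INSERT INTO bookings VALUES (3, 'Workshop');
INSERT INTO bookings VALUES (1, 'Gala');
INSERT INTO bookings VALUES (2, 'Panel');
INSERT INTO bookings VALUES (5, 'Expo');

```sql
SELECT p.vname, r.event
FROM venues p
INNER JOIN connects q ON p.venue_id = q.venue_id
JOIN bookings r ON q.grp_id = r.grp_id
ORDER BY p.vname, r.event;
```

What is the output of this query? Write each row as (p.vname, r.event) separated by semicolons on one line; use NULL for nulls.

Evaluate left to right. First `venues p INNER JOIN connects q` on venue_id: 5 row(s).
Then INNER JOIN `bookings r` on grp_id: keep only rows whose q.grp_id appears in r.

(HallA, Concert); (HallB, Expo); (Loft, Panel); (Pavilion, Concert)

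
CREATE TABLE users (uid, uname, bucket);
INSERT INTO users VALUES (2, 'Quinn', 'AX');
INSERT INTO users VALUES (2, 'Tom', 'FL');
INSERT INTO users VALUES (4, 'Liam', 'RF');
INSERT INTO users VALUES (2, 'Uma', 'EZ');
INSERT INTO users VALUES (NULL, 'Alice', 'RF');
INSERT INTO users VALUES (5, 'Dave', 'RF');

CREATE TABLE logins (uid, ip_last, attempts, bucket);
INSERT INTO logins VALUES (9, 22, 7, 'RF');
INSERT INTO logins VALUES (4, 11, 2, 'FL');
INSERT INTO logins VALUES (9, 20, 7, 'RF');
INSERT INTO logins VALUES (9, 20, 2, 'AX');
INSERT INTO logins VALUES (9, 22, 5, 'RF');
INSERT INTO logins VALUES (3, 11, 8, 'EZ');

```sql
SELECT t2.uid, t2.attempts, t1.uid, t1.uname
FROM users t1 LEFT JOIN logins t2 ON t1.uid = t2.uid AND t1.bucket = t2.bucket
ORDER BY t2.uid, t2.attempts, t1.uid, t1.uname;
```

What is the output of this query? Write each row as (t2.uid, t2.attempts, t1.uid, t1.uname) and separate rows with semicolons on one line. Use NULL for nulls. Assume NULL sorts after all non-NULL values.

(NULL, NULL, 2, Quinn); (NULL, NULL, 2, Tom); (NULL, NULL, 2, Uma); (NULL, NULL, 4, Liam); (NULL, NULL, 5, Dave); (NULL, NULL, NULL, Alice)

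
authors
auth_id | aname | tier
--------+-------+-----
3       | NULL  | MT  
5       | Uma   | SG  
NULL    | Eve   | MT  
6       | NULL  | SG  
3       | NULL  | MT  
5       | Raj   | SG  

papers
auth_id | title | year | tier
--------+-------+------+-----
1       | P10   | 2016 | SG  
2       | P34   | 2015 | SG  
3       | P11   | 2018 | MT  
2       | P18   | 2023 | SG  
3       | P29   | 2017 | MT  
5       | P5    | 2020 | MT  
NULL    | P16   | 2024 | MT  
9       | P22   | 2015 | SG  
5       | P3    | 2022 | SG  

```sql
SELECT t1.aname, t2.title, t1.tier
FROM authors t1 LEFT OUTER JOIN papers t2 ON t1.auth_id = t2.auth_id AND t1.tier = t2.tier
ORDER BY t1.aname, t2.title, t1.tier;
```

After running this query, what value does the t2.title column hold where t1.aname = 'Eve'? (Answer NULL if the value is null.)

LEFT JOIN keeps every row from `authors`; unmatched rows get NULL for `papers`'s columns.
Matching on t1.auth_id = t2.auth_id AND t1.tier = t2.tier. A NULL in a compared column never satisfies the condition.
- t1[0] auth_id=3, tier=MT → 2 match(es) in t2 → 2 row(s).
- t1[1] auth_id=5, tier=SG → 1 match(es) in t2 → 1 row(s).
- t1[2] auth_id=NULL, tier=MT → no match; kept with NULLs on the t2 side.
- t1[3] auth_id=6, tier=SG → no match; kept with NULLs on the t2 side.
- t1[4] auth_id=3, tier=MT → 2 match(es) in t2 → 2 row(s).
- t1[5] auth_id=5, tier=SG → 1 match(es) in t2 → 1 row(s).

NULL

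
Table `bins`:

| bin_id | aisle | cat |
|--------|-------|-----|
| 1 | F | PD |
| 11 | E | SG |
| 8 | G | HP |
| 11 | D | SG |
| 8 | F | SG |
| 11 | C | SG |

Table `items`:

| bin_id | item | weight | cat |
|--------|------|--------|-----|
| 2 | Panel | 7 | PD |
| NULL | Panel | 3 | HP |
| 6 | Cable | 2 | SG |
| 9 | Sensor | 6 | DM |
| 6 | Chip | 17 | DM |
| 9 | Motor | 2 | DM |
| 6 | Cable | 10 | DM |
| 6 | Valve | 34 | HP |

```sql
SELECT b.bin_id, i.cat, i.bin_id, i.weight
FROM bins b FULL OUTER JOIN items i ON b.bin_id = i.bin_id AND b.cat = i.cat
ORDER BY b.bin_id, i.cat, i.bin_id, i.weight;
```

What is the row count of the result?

14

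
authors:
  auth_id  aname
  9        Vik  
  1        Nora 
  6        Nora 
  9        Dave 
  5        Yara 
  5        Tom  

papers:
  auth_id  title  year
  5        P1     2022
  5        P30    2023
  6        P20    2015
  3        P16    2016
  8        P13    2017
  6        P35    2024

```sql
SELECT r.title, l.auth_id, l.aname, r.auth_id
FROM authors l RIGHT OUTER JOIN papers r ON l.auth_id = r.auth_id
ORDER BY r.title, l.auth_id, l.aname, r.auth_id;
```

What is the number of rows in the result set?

8

RIGHT JOIN keeps every row from `papers`; unmatched rows get NULL for `authors`'s columns.
Matching on l.auth_id = r.auth_id.
- auth_id=9: no matching r row.
- auth_id=1: no matching r row.
- auth_id=6: 2 matching r row(s), so 2 row(s) emitted.
- auth_id=9: no matching r row.
- auth_id=5: 2 matching r row(s), so 2 row(s) emitted.
- auth_id=5: 2 matching r row(s), so 2 row(s) emitted.
- plus 2 unmatched r row(s), each kept with NULL l columns.
Total: 6 matched + 2 padded = 8 rows.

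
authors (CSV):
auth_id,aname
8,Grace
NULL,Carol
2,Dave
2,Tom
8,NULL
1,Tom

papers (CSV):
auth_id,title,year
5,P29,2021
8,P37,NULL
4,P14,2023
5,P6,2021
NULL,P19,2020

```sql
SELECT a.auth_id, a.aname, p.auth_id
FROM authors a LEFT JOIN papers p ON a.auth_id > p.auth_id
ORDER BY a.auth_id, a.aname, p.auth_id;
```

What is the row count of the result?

10

LEFT JOIN keeps every row from `authors`; unmatched rows get NULL for `papers`'s columns.
Matching on a.auth_id > p.auth_id. A NULL in a compared column never satisfies the condition.
Matched pairs: 6; unmatched a rows kept: 4.
Total: 6 matched + 4 padded = 10 rows.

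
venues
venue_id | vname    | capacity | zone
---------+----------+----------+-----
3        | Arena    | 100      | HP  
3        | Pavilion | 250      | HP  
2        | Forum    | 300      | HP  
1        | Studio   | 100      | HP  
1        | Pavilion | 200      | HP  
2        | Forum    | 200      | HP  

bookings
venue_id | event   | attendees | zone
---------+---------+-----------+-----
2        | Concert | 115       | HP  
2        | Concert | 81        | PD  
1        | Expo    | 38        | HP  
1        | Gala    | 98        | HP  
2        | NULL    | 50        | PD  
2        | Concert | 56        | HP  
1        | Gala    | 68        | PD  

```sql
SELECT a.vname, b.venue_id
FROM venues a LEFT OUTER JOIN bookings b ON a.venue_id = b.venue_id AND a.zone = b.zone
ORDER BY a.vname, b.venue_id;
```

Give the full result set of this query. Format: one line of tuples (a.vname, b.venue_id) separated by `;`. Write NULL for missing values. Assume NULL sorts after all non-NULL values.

(Arena, NULL); (Forum, 2); (Forum, 2); (Forum, 2); (Forum, 2); (Pavilion, 1); (Pavilion, 1); (Pavilion, NULL); (Studio, 1); (Studio, 1)

LEFT JOIN keeps every row from `venues`; unmatched rows get NULL for `bookings`'s columns.
Matching on a.venue_id = b.venue_id AND a.zone = b.zone.
- a row (venue_id=3, zone=HP): no match → kept, b columns NULL.
- a row (venue_id=3, zone=HP): no match → kept, b columns NULL.
- a row (venue_id=2, zone=HP): matches 2 b row(s) → 2 output row(s).
- a row (venue_id=1, zone=HP): matches 2 b row(s) → 2 output row(s).
- a row (venue_id=1, zone=HP): matches 2 b row(s) → 2 output row(s).
- a row (venue_id=2, zone=HP): matches 2 b row(s) → 2 output row(s).
After projecting and ordering:
a.vname | b.venue_id
Arena | NULL
Forum | 2
Forum | 2
Forum | 2
Forum | 2
Pavilion | 1
Pavilion | 1
Pavilion | NULL
Studio | 1
Studio | 1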